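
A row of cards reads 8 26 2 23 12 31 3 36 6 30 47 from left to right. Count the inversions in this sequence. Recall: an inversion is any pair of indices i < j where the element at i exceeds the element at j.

18 out-of-order pairs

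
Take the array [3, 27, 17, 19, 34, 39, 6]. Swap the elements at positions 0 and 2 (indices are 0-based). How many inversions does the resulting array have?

Inversions: 8

Positions 0 and 2 hold 3 and 17; after swapping, the array is [17, 27, 3, 19, 34, 39, 6].
For each element, count later entries that are smaller:
17: 2
27: 3
3: 0
19: 1
34: 1
39: 1
6: 0
Sum: 2 + 3 + 0 + 1 + 1 + 1 + 0 = 8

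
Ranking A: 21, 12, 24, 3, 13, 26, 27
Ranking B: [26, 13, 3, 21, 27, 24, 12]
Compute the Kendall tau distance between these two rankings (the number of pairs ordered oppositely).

15

Assign each item its position (1..7) in the first ordering, then rewrite the second ordering as that position sequence:
positions: 21→1, 12→2, 24→3, 3→4, 13→5, 26→6, 27→7
second ordering as positions: [6, 5, 4, 1, 7, 3, 2]
Discordant pairs = inversions in this position sequence.
6: 5, 4, 1, 3, 2 → 5
5: 4, 1, 3, 2 → 4
4: 1, 3, 2 → 3
1: 0
7: 3, 2 → 2
3: 2 → 1
2: 0
Total: 5 + 4 + 3 + 0 + 2 + 1 + 0 = 15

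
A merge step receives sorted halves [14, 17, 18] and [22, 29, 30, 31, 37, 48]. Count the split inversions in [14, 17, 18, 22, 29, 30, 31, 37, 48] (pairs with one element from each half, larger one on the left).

For each element r of the right run, count left-run elements greater than r:
r = 22: none → 0
r = 29: none → 0
r = 30: none → 0
r = 31: none → 0
r = 37: none → 0
r = 48: none → 0
Cross-inversions: 0 + 0 + 0 + 0 + 0 + 0 = 0

There are 0 cross-inversions.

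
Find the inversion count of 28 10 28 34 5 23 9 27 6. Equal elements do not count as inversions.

23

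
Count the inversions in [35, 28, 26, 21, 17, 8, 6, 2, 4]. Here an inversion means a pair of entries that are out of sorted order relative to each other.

Count, for each position, how many later elements it exceeds:
35: 8
28: 7
26: 6
21: 5
17: 4
8: 3
6: 2
2: 0
4: 0
Sum: 8 + 7 + 6 + 5 + 4 + 3 + 2 + 0 + 0 = 35

35 inversions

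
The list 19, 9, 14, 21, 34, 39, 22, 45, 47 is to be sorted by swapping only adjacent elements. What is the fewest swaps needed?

4 adjacent swaps

Minimum adjacent swaps = number of inversions (each swap of adjacent out-of-order elements removes one inversion and no swap can remove more).
Count inversions — for each element, later elements that are smaller:
19: 9, 14 → 2
9: none → 0
14: none → 0
21: none → 0
34: 22 → 1
39: 22 → 1
22: none → 0
45: none → 0
47: none → 0
Total inversions: 2 + 0 + 0 + 0 + 1 + 1 + 0 + 0 + 0 = 4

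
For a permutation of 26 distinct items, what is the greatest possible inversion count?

325

The maximum occurs when the array is in strictly decreasing order: every one of the C(26, 2) pairs is inverted.
C(26, 2) = 26·25/2 = 325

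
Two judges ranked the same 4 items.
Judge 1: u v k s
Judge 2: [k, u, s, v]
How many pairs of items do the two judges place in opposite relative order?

3

Assign each item its position (1..4) in the first ordering, then rewrite the second ordering as that position sequence:
positions: u→1, v→2, k→3, s→4
second ordering as positions: [3, 1, 4, 2]
Discordant pairs = inversions in this position sequence.
3: 1, 2 → 2
1: 0
4: 2 → 1
2: 0
Total: 2 + 0 + 1 + 0 = 3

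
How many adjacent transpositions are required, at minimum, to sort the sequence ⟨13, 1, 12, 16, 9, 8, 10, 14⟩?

Minimum adjacent swaps = number of inversions (each swap of adjacent out-of-order elements removes one inversion and no swap can remove more).
Count inversions — for each element, later elements that are smaller:
13: 1, 12, 9, 8, 10 → 5
1: none → 0
12: 9, 8, 10 → 3
16: 9, 8, 10, 14 → 4
9: 8 → 1
8: none → 0
10: none → 0
14: none → 0
Total inversions: 5 + 0 + 3 + 4 + 1 + 0 + 0 + 0 = 13

13 swaps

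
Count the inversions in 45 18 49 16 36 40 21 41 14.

22

For each element, count later entries that are smaller:
45: 7
18: 2
49: 6
16: 1
36: 2
40: 2
21: 1
41: 1
14: 0
Sum: 7 + 2 + 6 + 1 + 2 + 2 + 1 + 1 + 0 = 22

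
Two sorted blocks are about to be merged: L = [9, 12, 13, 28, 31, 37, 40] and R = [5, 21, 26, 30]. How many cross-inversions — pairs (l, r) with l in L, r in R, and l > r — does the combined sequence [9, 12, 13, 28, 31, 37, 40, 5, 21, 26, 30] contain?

18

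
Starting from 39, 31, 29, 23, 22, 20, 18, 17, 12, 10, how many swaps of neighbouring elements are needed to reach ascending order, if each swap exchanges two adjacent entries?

45 adjacent swaps

The minimum number of adjacent swaps to sort an array equals its inversion count, since every such swap removes exactly one inversion.
Count inversions — for each element, later elements that are smaller:
39: 31, 29, 23, 22, 20, 18, 17, 12, 10 → 9
31: 29, 23, 22, 20, 18, 17, 12, 10 → 8
29: 23, 22, 20, 18, 17, 12, 10 → 7
23: 22, 20, 18, 17, 12, 10 → 6
22: 20, 18, 17, 12, 10 → 5
20: 18, 17, 12, 10 → 4
18: 17, 12, 10 → 3
17: 12, 10 → 2
12: 10 → 1
10: none → 0
Total inversions: 9 + 8 + 7 + 6 + 5 + 4 + 3 + 2 + 1 + 0 = 45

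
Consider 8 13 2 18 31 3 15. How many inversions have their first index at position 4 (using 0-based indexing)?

The element at index 4 is 31.
Elements after it: 3, 15
Those smaller than 31: 3, 15

2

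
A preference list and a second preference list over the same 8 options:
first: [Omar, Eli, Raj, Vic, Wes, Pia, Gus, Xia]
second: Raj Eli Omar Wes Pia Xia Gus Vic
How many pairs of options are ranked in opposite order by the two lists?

8

Assign each item its position (1..8) in the first ordering, then rewrite the second ordering as that position sequence:
positions: Omar→1, Eli→2, Raj→3, Vic→4, Wes→5, Pia→6, Gus→7, Xia→8
second ordering as positions: [3, 2, 1, 5, 6, 8, 7, 4]
Discordant pairs = inversions in this position sequence.
3: 2, 1 → 2
2: 1 → 1
1: 0
5: 4 → 1
6: 4 → 1
8: 7, 4 → 2
7: 4 → 1
4: 0
Total: 2 + 1 + 0 + 1 + 1 + 2 + 1 + 0 = 8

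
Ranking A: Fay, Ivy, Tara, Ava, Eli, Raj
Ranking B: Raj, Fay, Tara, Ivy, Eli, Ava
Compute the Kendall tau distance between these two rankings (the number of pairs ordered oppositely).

7 discordant pairs

Assign each item its position (1..6) in the first ordering, then rewrite the second ordering as that position sequence:
positions: Fay→1, Ivy→2, Tara→3, Ava→4, Eli→5, Raj→6
second ordering as positions: [6, 1, 3, 2, 5, 4]
Discordant pairs = inversions in this position sequence.
6: 1, 3, 2, 5, 4 → 5
1: 0
3: 2 → 1
2: 0
5: 4 → 1
4: 0
Total: 5 + 0 + 1 + 0 + 1 + 0 = 7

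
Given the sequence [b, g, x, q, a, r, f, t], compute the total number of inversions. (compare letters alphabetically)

11

For each element, count later entries that are smaller:
b → a → 1
g → a, f → 2
x → q, a, r, f, t → 5
q → a, f → 2
a → none → 0
r → f → 1
f → none → 0
t → none → 0
Sum: 1 + 2 + 5 + 2 + 0 + 1 + 0 + 0 = 11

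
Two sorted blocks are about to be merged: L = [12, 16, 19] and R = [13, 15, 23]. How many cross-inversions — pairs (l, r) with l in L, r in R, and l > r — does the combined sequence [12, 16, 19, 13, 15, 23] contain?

Split inversions: 4

For each element r of the right run, count left-run elements greater than r:
r = 13: 16, 19 → 2
r = 15: 16, 19 → 2
r = 23: none → 0
Cross-inversions: 2 + 2 + 0 = 4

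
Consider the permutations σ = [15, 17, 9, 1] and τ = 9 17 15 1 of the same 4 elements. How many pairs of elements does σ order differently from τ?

There are 3 discordant pairs.

Assign each item its position (1..4) in the first ordering, then rewrite the second ordering as that position sequence:
positions: 15→1, 17→2, 9→3, 1→4
second ordering as positions: [3, 2, 1, 4]
Discordant pairs = inversions in this position sequence.
3: 2, 1 → 2
2: 1 → 1
1: 0
4: 0
Total: 2 + 1 + 0 + 0 = 3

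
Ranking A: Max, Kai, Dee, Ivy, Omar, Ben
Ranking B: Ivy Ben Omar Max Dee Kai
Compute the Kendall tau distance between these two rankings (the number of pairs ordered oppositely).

Assign each item its position (1..6) in the first ordering, then rewrite the second ordering as that position sequence:
positions: Max→1, Kai→2, Dee→3, Ivy→4, Omar→5, Ben→6
second ordering as positions: [4, 6, 5, 1, 3, 2]
Discordant pairs = inversions in this position sequence.
4: 1, 3, 2 → 3
6: 5, 1, 3, 2 → 4
5: 1, 3, 2 → 3
1: 0
3: 2 → 1
2: 0
Total: 3 + 4 + 3 + 0 + 1 + 0 = 11

There are 11 discordant pairs.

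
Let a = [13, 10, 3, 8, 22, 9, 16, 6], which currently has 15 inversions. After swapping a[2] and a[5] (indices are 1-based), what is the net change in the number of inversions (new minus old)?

Positions 2 and 5 hold 10 and 22; after swapping, the array is [13, 22, 3, 8, 10, 9, 16, 6].
Element-by-element contributions:
13: 5
22: 6
3: 0
8: 1
10: 2
9: 1
16: 1
6: 0
Sum: 5 + 6 + 0 + 1 + 2 + 1 + 1 + 0 = 16
Change: 16 − 15 = +1

+1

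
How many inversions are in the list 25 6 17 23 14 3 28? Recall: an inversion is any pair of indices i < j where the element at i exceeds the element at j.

11

Out-of-order index pairs (0-indexed):
(0,1): 25 > 6
(0,2): 25 > 17
(0,3): 25 > 23
(0,4): 25 > 14
(0,5): 25 > 3
(1,5): 6 > 3
(2,4): 17 > 14
(2,5): 17 > 3
(3,4): 23 > 14
(3,5): 23 > 3
(4,5): 14 > 3
That's 11 pairs.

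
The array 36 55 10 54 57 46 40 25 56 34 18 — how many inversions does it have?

Element-by-element contributions:
36 → 10, 25, 34, 18 → 4
55 → 10, 54, 46, 40, 25, 34, 18 → 7
10 → none → 0
54 → 46, 40, 25, 34, 18 → 5
57 → 46, 40, 25, 56, 34, 18 → 6
46 → 40, 25, 34, 18 → 4
40 → 25, 34, 18 → 3
25 → 18 → 1
56 → 34, 18 → 2
34 → 18 → 1
18 → none → 0
Sum: 4 + 7 + 0 + 5 + 6 + 4 + 3 + 1 + 2 + 1 + 0 = 33

33 inversions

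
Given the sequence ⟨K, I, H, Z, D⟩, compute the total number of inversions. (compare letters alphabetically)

Sweep left to right; for each value list the smaller values that follow it:
K → I, H, D → 3
I → H, D → 2
H → D → 1
Z → D → 1
D → none → 0
Sum: 3 + 2 + 1 + 1 + 0 = 7

7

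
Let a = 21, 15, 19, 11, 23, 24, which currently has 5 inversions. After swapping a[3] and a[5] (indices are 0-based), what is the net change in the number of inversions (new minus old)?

+3

Positions 3 and 5 hold 11 and 24; after swapping, the array is [21, 15, 19, 24, 23, 11].
Element-by-element contributions:
21: 3
15: 1
19: 1
24: 2
23: 1
11: 0
Sum: 3 + 1 + 1 + 2 + 1 + 0 = 8
Change: 8 − 5 = +3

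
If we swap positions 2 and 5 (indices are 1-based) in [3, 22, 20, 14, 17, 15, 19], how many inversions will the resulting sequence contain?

Positions 2 and 5 hold 22 and 17; after swapping, the array is [3, 17, 20, 14, 22, 15, 19].
For each element, count later entries that are smaller:
3 → none → 0
17 → 14, 15 → 2
20 → 14, 15, 19 → 3
14 → none → 0
22 → 15, 19 → 2
15 → none → 0
19 → none → 0
Sum: 0 + 2 + 3 + 0 + 2 + 0 + 0 = 7

7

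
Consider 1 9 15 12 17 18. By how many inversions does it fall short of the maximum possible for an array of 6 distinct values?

Maximum inversions for 6 distinct elements is C(6, 2) = 6·5/2 = 15.
Current inversions — for each element, count later smaller elements:
1: 0
9: 0
15: 1
12: 0
17: 0
18: 0
Current total: 0 + 0 + 1 + 0 + 0 + 0 = 1
Shortfall: 15 − 1 = 14

14 inversions short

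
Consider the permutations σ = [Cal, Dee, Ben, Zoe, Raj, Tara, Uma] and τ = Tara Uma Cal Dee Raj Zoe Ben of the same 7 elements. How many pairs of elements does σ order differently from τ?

There are 13 discordant pairs.

Assign each item its position (1..7) in the first ordering, then rewrite the second ordering as that position sequence:
positions: Cal→1, Dee→2, Ben→3, Zoe→4, Raj→5, Tara→6, Uma→7
second ordering as positions: [6, 7, 1, 2, 5, 4, 3]
Discordant pairs = inversions in this position sequence.
6: 1, 2, 5, 4, 3 → 5
7: 1, 2, 5, 4, 3 → 5
1: 0
2: 0
5: 4, 3 → 2
4: 3 → 1
3: 0
Total: 5 + 5 + 0 + 0 + 2 + 1 + 0 = 13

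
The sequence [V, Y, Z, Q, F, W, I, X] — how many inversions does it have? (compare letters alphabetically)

16

Element-by-element contributions:
V: 3
Y: 5
Z: 5
Q: 2
F: 0
W: 1
I: 0
X: 0
Sum: 3 + 5 + 5 + 2 + 0 + 1 + 0 + 0 = 16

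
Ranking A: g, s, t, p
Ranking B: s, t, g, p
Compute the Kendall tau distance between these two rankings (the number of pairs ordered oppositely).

Discordant pairs: 2

Assign each item its position (1..4) in the first ordering, then rewrite the second ordering as that position sequence:
positions: g→1, s→2, t→3, p→4
second ordering as positions: [2, 3, 1, 4]
Discordant pairs = inversions in this position sequence.
2: 1 → 1
3: 1 → 1
1: 0
4: 0
Total: 1 + 1 + 0 + 0 = 2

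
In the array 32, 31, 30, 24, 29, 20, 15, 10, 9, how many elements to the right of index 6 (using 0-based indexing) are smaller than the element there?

The element at index 6 is 15.
Elements after it: 10, 9
Those smaller than 15: 10, 9

2 such elements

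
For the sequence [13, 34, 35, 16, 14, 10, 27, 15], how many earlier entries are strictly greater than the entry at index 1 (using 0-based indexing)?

0 such elements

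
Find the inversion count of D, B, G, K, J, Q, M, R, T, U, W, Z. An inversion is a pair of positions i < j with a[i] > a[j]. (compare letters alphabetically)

3 out-of-order pairs

Count, for each position, how many later elements it exceeds:
D → B → 1
B → none → 0
G → none → 0
K → J → 1
J → none → 0
Q → M → 1
M → none → 0
R → none → 0
T → none → 0
U → none → 0
W → none → 0
Z → none → 0
Sum: 1 + 0 + 0 + 1 + 0 + 1 + 0 + 0 + 0 + 0 + 0 + 0 = 3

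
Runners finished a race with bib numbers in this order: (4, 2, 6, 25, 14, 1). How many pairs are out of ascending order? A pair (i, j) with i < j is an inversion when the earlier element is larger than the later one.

7 inversions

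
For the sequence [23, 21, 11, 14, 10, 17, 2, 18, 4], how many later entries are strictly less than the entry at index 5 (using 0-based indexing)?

2

The element at index 5 is 17.
Elements after it: 2, 18, 4
Those smaller than 17: 2, 4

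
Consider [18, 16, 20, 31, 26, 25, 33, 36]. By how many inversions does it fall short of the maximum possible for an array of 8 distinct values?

24

Maximum inversions for 8 distinct elements is C(8, 2) = 8·7/2 = 28.
Current inversions — for each element, count later smaller elements:
18: 1
16: 0
20: 0
31: 2
26: 1
25: 0
33: 0
36: 0
Current total: 1 + 0 + 0 + 2 + 1 + 0 + 0 + 0 = 4
Shortfall: 28 − 4 = 24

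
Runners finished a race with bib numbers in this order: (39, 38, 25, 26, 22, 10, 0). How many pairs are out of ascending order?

For each element, count later entries that are smaller:
39 → 38, 25, 26, 22, 10, 0 → 6
38 → 25, 26, 22, 10, 0 → 5
25 → 22, 10, 0 → 3
26 → 22, 10, 0 → 3
22 → 10, 0 → 2
10 → 0 → 1
0 → none → 0
Sum: 6 + 5 + 3 + 3 + 2 + 1 + 0 = 20

20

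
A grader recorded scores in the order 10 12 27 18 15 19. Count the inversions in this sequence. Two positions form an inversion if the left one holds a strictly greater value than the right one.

Inversion pairs (indices are 0-based):
(2,3): 27 > 18
(2,4): 27 > 15
(2,5): 27 > 19
(3,4): 18 > 15
That's 4 pairs.

Inversions: 4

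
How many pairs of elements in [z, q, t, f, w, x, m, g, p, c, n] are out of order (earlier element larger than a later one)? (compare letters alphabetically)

38 inversions

Element-by-element contributions:
z: 10
q: 6
t: 6
f: 1
w: 5
x: 5
m: 2
g: 1
p: 2
c: 0
n: 0
Sum: 10 + 6 + 6 + 1 + 5 + 5 + 2 + 1 + 2 + 0 + 0 = 38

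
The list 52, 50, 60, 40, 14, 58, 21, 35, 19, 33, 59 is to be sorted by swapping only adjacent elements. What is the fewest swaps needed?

Minimum adjacent swaps = number of inversions (each swap of adjacent out-of-order elements removes one inversion and no swap can remove more).
Count inversions — for each element, later elements that are smaller:
52: 50, 40, 14, 21, 35, 19, 33 → 7
50: 40, 14, 21, 35, 19, 33 → 6
60: 40, 14, 58, 21, 35, 19, 33, 59 → 8
40: 14, 21, 35, 19, 33 → 5
14: none → 0
58: 21, 35, 19, 33 → 4
21: 19 → 1
35: 19, 33 → 2
19: none → 0
33: none → 0
59: none → 0
Total inversions: 7 + 6 + 8 + 5 + 0 + 4 + 1 + 2 + 0 + 0 + 0 = 33

Adjacent swaps: 33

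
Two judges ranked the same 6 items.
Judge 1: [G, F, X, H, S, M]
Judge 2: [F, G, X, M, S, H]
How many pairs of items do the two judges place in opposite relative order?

Assign each item its position (1..6) in the first ordering, then rewrite the second ordering as that position sequence:
positions: G→1, F→2, X→3, H→4, S→5, M→6
second ordering as positions: [2, 1, 3, 6, 5, 4]
Discordant pairs = inversions in this position sequence.
2: 1 → 1
1: 0
3: 0
6: 5, 4 → 2
5: 4 → 1
4: 0
Total: 1 + 0 + 0 + 2 + 1 + 0 = 4

4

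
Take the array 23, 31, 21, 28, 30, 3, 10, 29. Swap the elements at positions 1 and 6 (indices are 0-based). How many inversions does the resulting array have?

Positions 1 and 6 hold 31 and 10; after swapping, the array is [23, 10, 21, 28, 30, 3, 31, 29].
For each element, count later entries that are smaller:
23: 3
10: 1
21: 1
28: 1
30: 2
3: 0
31: 1
29: 0
Sum: 3 + 1 + 1 + 1 + 2 + 0 + 1 + 0 = 9

9 inversions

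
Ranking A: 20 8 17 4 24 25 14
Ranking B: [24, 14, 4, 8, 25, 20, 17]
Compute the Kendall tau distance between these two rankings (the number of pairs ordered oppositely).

15

Assign each item its position (1..7) in the first ordering, then rewrite the second ordering as that position sequence:
positions: 20→1, 8→2, 17→3, 4→4, 24→5, 25→6, 14→7
second ordering as positions: [5, 7, 4, 2, 6, 1, 3]
Discordant pairs = inversions in this position sequence.
5: 4, 2, 1, 3 → 4
7: 4, 2, 6, 1, 3 → 5
4: 2, 1, 3 → 3
2: 1 → 1
6: 1, 3 → 2
1: 0
3: 0
Total: 4 + 5 + 3 + 1 + 2 + 0 + 0 = 15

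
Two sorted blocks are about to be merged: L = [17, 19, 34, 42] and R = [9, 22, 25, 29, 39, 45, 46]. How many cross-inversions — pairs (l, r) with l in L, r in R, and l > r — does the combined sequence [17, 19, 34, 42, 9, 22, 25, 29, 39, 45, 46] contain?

11 cross-inversions

Count, for every r in R, how many entries of L exceed r:
r = 9: 17, 19, 34, 42 → 4
r = 22: 34, 42 → 2
r = 25: 34, 42 → 2
r = 29: 34, 42 → 2
r = 39: 42 → 1
r = 45: none → 0
r = 46: none → 0
Cross-inversions: 4 + 2 + 2 + 2 + 1 + 0 + 0 = 11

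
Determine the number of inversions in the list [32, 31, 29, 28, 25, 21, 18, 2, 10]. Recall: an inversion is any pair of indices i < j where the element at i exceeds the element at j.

Count, for each position, how many later elements it exceeds:
32: 8
31: 7
29: 6
28: 5
25: 4
21: 3
18: 2
2: 0
10: 0
Sum: 8 + 7 + 6 + 5 + 4 + 3 + 2 + 0 + 0 = 35

35 inversions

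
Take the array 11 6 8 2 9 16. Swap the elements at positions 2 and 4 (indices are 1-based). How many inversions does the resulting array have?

Positions 2 and 4 hold 6 and 2; after swapping, the array is [11, 2, 8, 6, 9, 16].
Sweep left to right; for each value list the smaller values that follow it:
11 → 2, 8, 6, 9 → 4
2 → none → 0
8 → 6 → 1
6 → none → 0
9 → none → 0
16 → none → 0
Sum: 4 + 0 + 1 + 0 + 0 + 0 = 5

5 inversions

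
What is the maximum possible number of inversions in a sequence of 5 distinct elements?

A reversed (strictly descending) arrangement makes every pair an inversion, giving C(5, 2) inversions.
C(5, 2) = 5·4/2 = 10

There are 10 inversions.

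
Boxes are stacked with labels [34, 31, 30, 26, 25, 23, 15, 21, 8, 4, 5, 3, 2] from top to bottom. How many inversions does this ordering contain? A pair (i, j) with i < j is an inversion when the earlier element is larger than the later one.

There are 76 inversions.

Sweep left to right; for each value list the smaller values that follow it:
34: 12
31: 11
30: 10
26: 9
25: 8
23: 7
15: 5
21: 5
8: 4
4: 2
5: 2
3: 1
2: 0
Sum: 12 + 11 + 10 + 9 + 8 + 7 + 5 + 5 + 4 + 2 + 2 + 1 + 0 = 76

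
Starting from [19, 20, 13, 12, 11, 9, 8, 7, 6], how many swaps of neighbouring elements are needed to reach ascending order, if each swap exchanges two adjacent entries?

Minimum adjacent swaps = number of inversions (each swap of adjacent out-of-order elements removes one inversion and no swap can remove more).
Count inversions — for each element, later elements that are smaller:
19: 13, 12, 11, 9, 8, 7, 6 → 7
20: 13, 12, 11, 9, 8, 7, 6 → 7
13: 12, 11, 9, 8, 7, 6 → 6
12: 11, 9, 8, 7, 6 → 5
11: 9, 8, 7, 6 → 4
9: 8, 7, 6 → 3
8: 7, 6 → 2
7: 6 → 1
6: none → 0
Total inversions: 7 + 7 + 6 + 5 + 4 + 3 + 2 + 1 + 0 = 35

35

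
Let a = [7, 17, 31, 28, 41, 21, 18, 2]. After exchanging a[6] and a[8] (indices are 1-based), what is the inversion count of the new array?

12

Positions 6 and 8 hold 21 and 2; after swapping, the array is [7, 17, 31, 28, 41, 2, 18, 21].
Count, for each position, how many later elements it exceeds:
7: 1
17: 1
31: 4
28: 3
41: 3
2: 0
18: 0
21: 0
Sum: 1 + 1 + 4 + 3 + 3 + 0 + 0 + 0 = 12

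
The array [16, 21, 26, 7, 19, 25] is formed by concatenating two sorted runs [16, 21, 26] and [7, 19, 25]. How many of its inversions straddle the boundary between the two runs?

6

For each element r of the right run, count left-run elements greater than r:
r = 7: 16, 21, 26 → 3
r = 19: 21, 26 → 2
r = 25: 26 → 1
Cross-inversions: 3 + 2 + 1 = 6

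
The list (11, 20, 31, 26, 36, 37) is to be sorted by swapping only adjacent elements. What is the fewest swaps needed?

1

Minimum adjacent swaps = number of inversions (each swap of adjacent out-of-order elements removes one inversion and no swap can remove more).
Count inversions — for each element, later elements that are smaller:
11: none → 0
20: none → 0
31: 26 → 1
26: none → 0
36: none → 0
37: none → 0
Total inversions: 0 + 0 + 1 + 0 + 0 + 0 = 1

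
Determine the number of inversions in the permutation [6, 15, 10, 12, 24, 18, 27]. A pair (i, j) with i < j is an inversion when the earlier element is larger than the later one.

Count, for each position, how many later elements it exceeds:
6 → none → 0
15 → 10, 12 → 2
10 → none → 0
12 → none → 0
24 → 18 → 1
18 → none → 0
27 → none → 0
Sum: 0 + 2 + 0 + 0 + 1 + 0 + 0 = 3

3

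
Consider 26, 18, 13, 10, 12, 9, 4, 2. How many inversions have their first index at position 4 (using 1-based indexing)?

3

The element at index 4 is 10.
Elements after it: 12, 9, 4, 2
Those smaller than 10: 9, 4, 2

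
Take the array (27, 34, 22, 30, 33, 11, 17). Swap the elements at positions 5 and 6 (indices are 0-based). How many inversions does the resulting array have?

Positions 5 and 6 hold 11 and 17; after swapping, the array is [27, 34, 22, 30, 33, 17, 11].
For each element, count later entries that are smaller:
27 → 22, 17, 11 → 3
34 → 22, 30, 33, 17, 11 → 5
22 → 17, 11 → 2
30 → 17, 11 → 2
33 → 17, 11 → 2
17 → 11 → 1
11 → none → 0
Sum: 3 + 5 + 2 + 2 + 2 + 1 + 0 = 15

15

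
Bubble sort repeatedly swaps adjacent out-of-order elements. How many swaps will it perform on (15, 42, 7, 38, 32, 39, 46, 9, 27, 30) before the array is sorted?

22 adjacent swaps

Each adjacent swap fixes exactly one inversion, so the minimum swap count equals the number of inversions.
Count inversions — for each element, later elements that are smaller:
15: 7, 9 → 2
42: 7, 38, 32, 39, 9, 27, 30 → 7
7: none → 0
38: 32, 9, 27, 30 → 4
32: 9, 27, 30 → 3
39: 9, 27, 30 → 3
46: 9, 27, 30 → 3
9: none → 0
27: none → 0
30: none → 0
Total inversions: 2 + 7 + 0 + 4 + 3 + 3 + 3 + 0 + 0 + 0 = 22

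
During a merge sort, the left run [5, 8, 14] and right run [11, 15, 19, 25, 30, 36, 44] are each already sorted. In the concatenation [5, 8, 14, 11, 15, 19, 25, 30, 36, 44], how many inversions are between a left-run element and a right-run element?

For each element r of the right run, count left-run elements greater than r:
r = 11: 14 → 1
r = 15: none → 0
r = 19: none → 0
r = 25: none → 0
r = 30: none → 0
r = 36: none → 0
r = 44: none → 0
Cross-inversions: 1 + 0 + 0 + 0 + 0 + 0 + 0 = 1

1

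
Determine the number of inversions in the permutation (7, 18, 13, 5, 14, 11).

Out-of-order index pairs (1-indexed):
(1,4): 7 > 5
(2,3): 18 > 13
(2,4): 18 > 5
(2,5): 18 > 14
(2,6): 18 > 11
(3,4): 13 > 5
(3,6): 13 > 11
(5,6): 14 > 11
That's 8 pairs.

8 inversions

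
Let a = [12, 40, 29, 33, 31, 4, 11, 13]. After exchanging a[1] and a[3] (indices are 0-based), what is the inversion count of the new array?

17 inversions

Positions 1 and 3 hold 40 and 33; after swapping, the array is [12, 33, 29, 40, 31, 4, 11, 13].
Sweep left to right; for each value list the smaller values that follow it:
12: 2
33: 5
29: 3
40: 4
31: 3
4: 0
11: 0
13: 0
Sum: 2 + 5 + 3 + 4 + 3 + 0 + 0 + 0 = 17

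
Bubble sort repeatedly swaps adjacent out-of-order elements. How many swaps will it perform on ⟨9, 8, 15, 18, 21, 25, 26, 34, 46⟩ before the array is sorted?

Minimum adjacent swaps = number of inversions (each swap of adjacent out-of-order elements removes one inversion and no swap can remove more).
Count inversions — for each element, later elements that are smaller:
9: 8 → 1
8: none → 0
15: none → 0
18: none → 0
21: none → 0
25: none → 0
26: none → 0
34: none → 0
46: none → 0
Total inversions: 1 + 0 + 0 + 0 + 0 + 0 + 0 + 0 + 0 = 1

Swaps: 1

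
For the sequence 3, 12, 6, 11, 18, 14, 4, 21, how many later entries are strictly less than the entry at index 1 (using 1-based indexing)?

The element at index 1 is 3.
Elements after it: 12, 6, 11, 18, 14, 4, 21
None of them are smaller than 3.

0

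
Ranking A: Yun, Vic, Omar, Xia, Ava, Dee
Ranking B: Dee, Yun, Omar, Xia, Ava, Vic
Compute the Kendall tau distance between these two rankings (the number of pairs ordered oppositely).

8 discordant pairs

Assign each item its position (1..6) in the first ordering, then rewrite the second ordering as that position sequence:
positions: Yun→1, Vic→2, Omar→3, Xia→4, Ava→5, Dee→6
second ordering as positions: [6, 1, 3, 4, 5, 2]
Discordant pairs = inversions in this position sequence.
6: 1, 3, 4, 5, 2 → 5
1: 0
3: 2 → 1
4: 2 → 1
5: 2 → 1
2: 0
Total: 5 + 0 + 1 + 1 + 1 + 0 = 8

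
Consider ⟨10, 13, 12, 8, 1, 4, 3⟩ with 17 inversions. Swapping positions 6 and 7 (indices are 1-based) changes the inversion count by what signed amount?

-1

Positions 6 and 7 hold 4 and 3; after swapping, the array is [10, 13, 12, 8, 1, 3, 4].
Count, for each position, how many later elements it exceeds:
10 → 8, 1, 3, 4 → 4
13 → 12, 8, 1, 3, 4 → 5
12 → 8, 1, 3, 4 → 4
8 → 1, 3, 4 → 3
1 → none → 0
3 → none → 0
4 → none → 0
Sum: 4 + 5 + 4 + 3 + 0 + 0 + 0 = 16
Change: 16 − 17 = -1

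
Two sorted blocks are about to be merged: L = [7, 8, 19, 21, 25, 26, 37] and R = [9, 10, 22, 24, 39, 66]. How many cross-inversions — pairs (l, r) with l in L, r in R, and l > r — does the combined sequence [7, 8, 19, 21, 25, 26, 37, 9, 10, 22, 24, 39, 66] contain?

There are 16 split inversions.

Take each right-half value and tally the left-half values above it:
r = 9: 19, 21, 25, 26, 37 → 5
r = 10: 19, 21, 25, 26, 37 → 5
r = 22: 25, 26, 37 → 3
r = 24: 25, 26, 37 → 3
r = 39: none → 0
r = 66: none → 0
Cross-inversions: 5 + 5 + 3 + 3 + 0 + 0 = 16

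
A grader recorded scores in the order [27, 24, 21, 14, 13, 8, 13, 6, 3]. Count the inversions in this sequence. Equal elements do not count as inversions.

For each element, count later entries that are smaller:
27: 8
24: 7
21: 6
14: 5
13: 3
8: 2
13: 2
6: 1
3: 0
Sum: 8 + 7 + 6 + 5 + 3 + 2 + 2 + 1 + 0 = 34

34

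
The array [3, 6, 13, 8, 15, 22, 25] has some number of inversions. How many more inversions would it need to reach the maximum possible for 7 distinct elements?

Maximum inversions for 7 distinct elements is C(7, 2) = 7·6/2 = 21.
Current inversions — for each element, count later smaller elements:
3: 0
6: 0
13: 1
8: 0
15: 0
22: 0
25: 0
Current total: 0 + 0 + 1 + 0 + 0 + 0 + 0 = 1
Shortfall: 21 − 1 = 20

20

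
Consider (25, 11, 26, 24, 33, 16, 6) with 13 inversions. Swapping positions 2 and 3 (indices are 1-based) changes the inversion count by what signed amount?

+1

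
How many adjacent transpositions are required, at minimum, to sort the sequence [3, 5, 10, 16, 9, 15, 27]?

Adjacent swaps: 3

Each adjacent swap fixes exactly one inversion, so the minimum swap count equals the number of inversions.
Count inversions — for each element, later elements that are smaller:
3: none → 0
5: none → 0
10: 9 → 1
16: 9, 15 → 2
9: none → 0
15: none → 0
27: none → 0
Total inversions: 0 + 0 + 1 + 2 + 0 + 0 + 0 = 3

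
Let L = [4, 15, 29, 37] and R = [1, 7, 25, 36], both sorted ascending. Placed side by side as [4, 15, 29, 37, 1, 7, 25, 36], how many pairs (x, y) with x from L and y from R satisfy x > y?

Take each right-half value and tally the left-half values above it:
r = 1: 4, 15, 29, 37 → 4
r = 7: 15, 29, 37 → 3
r = 25: 29, 37 → 2
r = 36: 37 → 1
Cross-inversions: 4 + 3 + 2 + 1 = 10

10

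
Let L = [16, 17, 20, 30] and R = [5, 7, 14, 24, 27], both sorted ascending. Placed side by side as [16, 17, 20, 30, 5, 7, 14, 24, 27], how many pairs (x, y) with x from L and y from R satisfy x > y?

Take each right-half value and tally the left-half values above it:
r = 5: 16, 17, 20, 30 → 4
r = 7: 16, 17, 20, 30 → 4
r = 14: 16, 17, 20, 30 → 4
r = 24: 30 → 1
r = 27: 30 → 1
Cross-inversions: 4 + 4 + 4 + 1 + 1 = 14

14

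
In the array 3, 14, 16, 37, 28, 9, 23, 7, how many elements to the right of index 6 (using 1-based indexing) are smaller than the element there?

1 such element

The element at index 6 is 9.
Elements after it: 23, 7
Those smaller than 9: 7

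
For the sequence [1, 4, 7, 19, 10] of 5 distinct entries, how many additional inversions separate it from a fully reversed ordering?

9 inversions short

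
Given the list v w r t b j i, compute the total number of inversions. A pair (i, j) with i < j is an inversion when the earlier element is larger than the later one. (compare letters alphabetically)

There are 17 inversions.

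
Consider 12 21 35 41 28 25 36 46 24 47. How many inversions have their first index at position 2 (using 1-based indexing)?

The element at index 2 is 21.
Elements after it: 35, 41, 28, 25, 36, 46, 24, 47
None of them are smaller than 21.

0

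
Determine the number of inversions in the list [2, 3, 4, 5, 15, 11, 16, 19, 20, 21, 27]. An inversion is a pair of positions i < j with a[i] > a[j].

Count, for each position, how many later elements it exceeds:
2: 0
3: 0
4: 0
5: 0
15: 1
11: 0
16: 0
19: 0
20: 0
21: 0
27: 0
Sum: 0 + 0 + 0 + 0 + 1 + 0 + 0 + 0 + 0 + 0 + 0 = 1

1 out-of-order pair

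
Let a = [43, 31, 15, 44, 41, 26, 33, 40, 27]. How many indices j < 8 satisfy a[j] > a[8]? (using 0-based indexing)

6 such elements

The element at index 8 is 27.
Elements before it: 43, 31, 15, 44, 41, 26, 33, 40
Those larger than 27: 43, 31, 44, 41, 33, 40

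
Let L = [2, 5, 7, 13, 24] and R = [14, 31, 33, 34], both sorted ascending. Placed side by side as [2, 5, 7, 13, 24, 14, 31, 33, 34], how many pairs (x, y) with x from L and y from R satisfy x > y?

Count, for every r in R, how many entries of L exceed r:
r = 14: 24 → 1
r = 31: none → 0
r = 33: none → 0
r = 34: none → 0
Cross-inversions: 1 + 0 + 0 + 0 = 1

There is 1 split inversion.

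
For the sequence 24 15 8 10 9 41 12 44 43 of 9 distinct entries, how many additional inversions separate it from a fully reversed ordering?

Maximum inversions for 9 distinct elements is C(9, 2) = 9·8/2 = 36.
Current inversions — for each element, count later smaller elements:
24: 5
15: 4
8: 0
10: 1
9: 0
41: 1
12: 0
44: 1
43: 0
Current total: 5 + 4 + 0 + 1 + 0 + 1 + 0 + 1 + 0 = 12
Shortfall: 36 − 12 = 24

24 inversions short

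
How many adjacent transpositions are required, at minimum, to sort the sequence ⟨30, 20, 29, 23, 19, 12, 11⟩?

19

The minimum number of adjacent swaps to sort an array equals its inversion count, since every such swap removes exactly one inversion.
Count inversions — for each element, later elements that are smaller:
30: 20, 29, 23, 19, 12, 11 → 6
20: 19, 12, 11 → 3
29: 23, 19, 12, 11 → 4
23: 19, 12, 11 → 3
19: 12, 11 → 2
12: 11 → 1
11: none → 0
Total inversions: 6 + 3 + 4 + 3 + 2 + 1 + 0 = 19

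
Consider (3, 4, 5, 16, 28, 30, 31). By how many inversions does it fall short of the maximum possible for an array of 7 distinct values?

21

Maximum inversions for 7 distinct elements is C(7, 2) = 7·6/2 = 21.
Current inversions — for each element, count later smaller elements:
3: 0
4: 0
5: 0
16: 0
28: 0
30: 0
31: 0
Current total: 0 + 0 + 0 + 0 + 0 + 0 + 0 = 0
Shortfall: 21 − 0 = 21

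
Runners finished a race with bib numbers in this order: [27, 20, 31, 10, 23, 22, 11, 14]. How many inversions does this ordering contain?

There are 19 inversions.

For each element, count later entries that are smaller:
27 → 20, 10, 23, 22, 11, 14 → 6
20 → 10, 11, 14 → 3
31 → 10, 23, 22, 11, 14 → 5
10 → none → 0
23 → 22, 11, 14 → 3
22 → 11, 14 → 2
11 → none → 0
14 → none → 0
Sum: 6 + 3 + 5 + 0 + 3 + 2 + 0 + 0 = 19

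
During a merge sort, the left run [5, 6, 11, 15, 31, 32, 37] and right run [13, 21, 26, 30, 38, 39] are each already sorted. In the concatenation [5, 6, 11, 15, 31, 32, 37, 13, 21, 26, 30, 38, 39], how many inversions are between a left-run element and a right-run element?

13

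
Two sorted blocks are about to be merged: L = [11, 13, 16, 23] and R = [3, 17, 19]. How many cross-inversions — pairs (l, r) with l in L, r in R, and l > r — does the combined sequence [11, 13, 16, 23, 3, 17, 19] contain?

Take each right-half value and tally the left-half values above it:
r = 3: 11, 13, 16, 23 → 4
r = 17: 23 → 1
r = 19: 23 → 1
Cross-inversions: 4 + 1 + 1 = 6

6 cross-inversions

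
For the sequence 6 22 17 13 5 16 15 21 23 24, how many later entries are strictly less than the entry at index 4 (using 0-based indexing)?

0

The element at index 4 is 5.
Elements after it: 16, 15, 21, 23, 24
None of them are smaller than 5.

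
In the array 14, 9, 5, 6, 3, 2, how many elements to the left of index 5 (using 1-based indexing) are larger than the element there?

4

The element at index 5 is 3.
Elements before it: 14, 9, 5, 6
Those larger than 3: 14, 9, 5, 6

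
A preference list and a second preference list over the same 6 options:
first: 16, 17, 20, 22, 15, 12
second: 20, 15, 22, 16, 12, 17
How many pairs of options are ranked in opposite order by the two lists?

8

Assign each item its position (1..6) in the first ordering, then rewrite the second ordering as that position sequence:
positions: 16→1, 17→2, 20→3, 22→4, 15→5, 12→6
second ordering as positions: [3, 5, 4, 1, 6, 2]
Discordant pairs = inversions in this position sequence.
3: 1, 2 → 2
5: 4, 1, 2 → 3
4: 1, 2 → 2
1: 0
6: 2 → 1
2: 0
Total: 2 + 3 + 2 + 0 + 1 + 0 = 8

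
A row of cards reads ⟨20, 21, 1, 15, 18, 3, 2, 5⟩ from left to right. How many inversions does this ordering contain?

19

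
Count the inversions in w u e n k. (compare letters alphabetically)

Element-by-element contributions:
w: 4
u: 3
e: 0
n: 1
k: 0
Sum: 4 + 3 + 0 + 1 + 0 = 8

8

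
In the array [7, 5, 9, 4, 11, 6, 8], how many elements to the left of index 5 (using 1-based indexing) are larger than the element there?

The element at index 5 is 11.
Elements before it: 7, 5, 9, 4
None of them are larger than 11.

0 such elements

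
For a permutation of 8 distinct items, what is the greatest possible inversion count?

The maximum occurs when the array is in strictly decreasing order: every one of the C(8, 2) pairs is inverted.
C(8, 2) = 8·7/2 = 28

Inversions: 28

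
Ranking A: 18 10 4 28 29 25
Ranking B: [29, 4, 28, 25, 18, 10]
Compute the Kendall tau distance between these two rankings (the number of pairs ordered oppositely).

10

Assign each item its position (1..6) in the first ordering, then rewrite the second ordering as that position sequence:
positions: 18→1, 10→2, 4→3, 28→4, 29→5, 25→6
second ordering as positions: [5, 3, 4, 6, 1, 2]
Discordant pairs = inversions in this position sequence.
5: 3, 4, 1, 2 → 4
3: 1, 2 → 2
4: 1, 2 → 2
6: 1, 2 → 2
1: 0
2: 0
Total: 4 + 2 + 2 + 2 + 0 + 0 = 10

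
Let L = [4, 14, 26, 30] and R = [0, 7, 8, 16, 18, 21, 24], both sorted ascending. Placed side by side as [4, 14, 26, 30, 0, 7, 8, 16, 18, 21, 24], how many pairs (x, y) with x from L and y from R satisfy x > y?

18

Take each right-half value and tally the left-half values above it:
r = 0: 4, 14, 26, 30 → 4
r = 7: 14, 26, 30 → 3
r = 8: 14, 26, 30 → 3
r = 16: 26, 30 → 2
r = 18: 26, 30 → 2
r = 21: 26, 30 → 2
r = 24: 26, 30 → 2
Cross-inversions: 4 + 3 + 3 + 2 + 2 + 2 + 2 = 18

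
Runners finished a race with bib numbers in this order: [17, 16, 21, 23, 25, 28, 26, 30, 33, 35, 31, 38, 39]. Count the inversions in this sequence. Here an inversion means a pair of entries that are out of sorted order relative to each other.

4 inversions

Count, for each position, how many later elements it exceeds:
17 → 16 → 1
16 → none → 0
21 → none → 0
23 → none → 0
25 → none → 0
28 → 26 → 1
26 → none → 0
30 → none → 0
33 → 31 → 1
35 → 31 → 1
31 → none → 0
38 → none → 0
39 → none → 0
Sum: 1 + 0 + 0 + 0 + 0 + 1 + 0 + 0 + 1 + 1 + 0 + 0 + 0 = 4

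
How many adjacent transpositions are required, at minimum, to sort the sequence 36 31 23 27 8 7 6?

There are 20 adjacent swaps.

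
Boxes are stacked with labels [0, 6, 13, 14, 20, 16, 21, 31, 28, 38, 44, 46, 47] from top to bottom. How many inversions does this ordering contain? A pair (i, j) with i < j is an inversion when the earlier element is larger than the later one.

Element-by-element contributions:
0: 0
6: 0
13: 0
14: 0
20: 1
16: 0
21: 0
31: 1
28: 0
38: 0
44: 0
46: 0
47: 0
Sum: 0 + 0 + 0 + 0 + 1 + 0 + 0 + 1 + 0 + 0 + 0 + 0 + 0 = 2

2 out-of-order pairs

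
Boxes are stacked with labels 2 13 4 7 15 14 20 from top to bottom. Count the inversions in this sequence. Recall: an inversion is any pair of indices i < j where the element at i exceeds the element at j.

3

Element-by-element contributions:
2: 0
13: 2
4: 0
7: 0
15: 1
14: 0
20: 0
Sum: 0 + 2 + 0 + 0 + 1 + 0 + 0 = 3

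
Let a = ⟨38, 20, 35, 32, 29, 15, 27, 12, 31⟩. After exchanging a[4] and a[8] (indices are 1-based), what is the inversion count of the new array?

19 inversions

Positions 4 and 8 hold 32 and 12; after swapping, the array is [38, 20, 35, 12, 29, 15, 27, 32, 31].
For each element, count later entries that are smaller:
38 → 20, 35, 12, 29, 15, 27, 32, 31 → 8
20 → 12, 15 → 2
35 → 12, 29, 15, 27, 32, 31 → 6
12 → none → 0
29 → 15, 27 → 2
15 → none → 0
27 → none → 0
32 → 31 → 1
31 → none → 0
Sum: 8 + 2 + 6 + 0 + 2 + 0 + 0 + 1 + 0 = 19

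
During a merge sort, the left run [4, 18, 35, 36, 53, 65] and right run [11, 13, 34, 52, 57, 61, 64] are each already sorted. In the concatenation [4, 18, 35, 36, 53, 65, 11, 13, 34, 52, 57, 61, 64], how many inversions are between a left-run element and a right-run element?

19 cross-inversions

For each element r of the right run, count left-run elements greater than r:
r = 11: 18, 35, 36, 53, 65 → 5
r = 13: 18, 35, 36, 53, 65 → 5
r = 34: 35, 36, 53, 65 → 4
r = 52: 53, 65 → 2
r = 57: 65 → 1
r = 61: 65 → 1
r = 64: 65 → 1
Cross-inversions: 5 + 5 + 4 + 2 + 1 + 1 + 1 = 19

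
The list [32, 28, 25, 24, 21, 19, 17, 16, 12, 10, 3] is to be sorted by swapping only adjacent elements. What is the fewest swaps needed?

55

Minimum adjacent swaps = number of inversions (each swap of adjacent out-of-order elements removes one inversion and no swap can remove more).
Count inversions — for each element, later elements that are smaller:
32: 28, 25, 24, 21, 19, 17, 16, 12, 10, 3 → 10
28: 25, 24, 21, 19, 17, 16, 12, 10, 3 → 9
25: 24, 21, 19, 17, 16, 12, 10, 3 → 8
24: 21, 19, 17, 16, 12, 10, 3 → 7
21: 19, 17, 16, 12, 10, 3 → 6
19: 17, 16, 12, 10, 3 → 5
17: 16, 12, 10, 3 → 4
16: 12, 10, 3 → 3
12: 10, 3 → 2
10: 3 → 1
3: none → 0
Total inversions: 10 + 9 + 8 + 7 + 6 + 5 + 4 + 3 + 2 + 1 + 0 = 55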